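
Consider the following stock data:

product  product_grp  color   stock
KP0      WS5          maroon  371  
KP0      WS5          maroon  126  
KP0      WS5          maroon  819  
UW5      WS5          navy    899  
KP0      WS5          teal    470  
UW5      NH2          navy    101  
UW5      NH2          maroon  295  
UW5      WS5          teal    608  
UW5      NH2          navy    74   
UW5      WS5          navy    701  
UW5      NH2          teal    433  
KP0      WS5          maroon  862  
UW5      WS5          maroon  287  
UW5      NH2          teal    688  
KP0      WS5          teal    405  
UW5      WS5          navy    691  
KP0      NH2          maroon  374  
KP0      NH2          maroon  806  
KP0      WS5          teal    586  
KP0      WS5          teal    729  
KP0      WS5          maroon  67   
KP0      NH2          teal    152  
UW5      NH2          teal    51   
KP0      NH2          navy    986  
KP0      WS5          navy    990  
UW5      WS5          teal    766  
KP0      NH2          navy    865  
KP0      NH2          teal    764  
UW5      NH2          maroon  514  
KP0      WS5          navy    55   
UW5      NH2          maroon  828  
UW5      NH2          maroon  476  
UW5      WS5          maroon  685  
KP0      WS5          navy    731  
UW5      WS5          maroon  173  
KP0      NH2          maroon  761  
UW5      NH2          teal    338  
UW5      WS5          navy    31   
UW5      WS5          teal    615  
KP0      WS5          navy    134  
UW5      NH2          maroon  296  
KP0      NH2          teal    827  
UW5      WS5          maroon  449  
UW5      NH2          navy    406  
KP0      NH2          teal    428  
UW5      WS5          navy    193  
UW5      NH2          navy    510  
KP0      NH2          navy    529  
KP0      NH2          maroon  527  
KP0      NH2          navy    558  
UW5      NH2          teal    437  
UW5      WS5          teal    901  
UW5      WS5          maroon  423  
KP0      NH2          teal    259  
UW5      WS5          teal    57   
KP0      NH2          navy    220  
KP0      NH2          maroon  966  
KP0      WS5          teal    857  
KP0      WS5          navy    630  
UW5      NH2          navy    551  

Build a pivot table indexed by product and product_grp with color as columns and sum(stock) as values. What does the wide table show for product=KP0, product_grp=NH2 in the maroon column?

3434

Rows with product=KP0, product_grp=NH2 and color=maroon: stock values are 374, 806, 761, 527, 966.
374 + 806 + 761 + 527 + 966 = 3434.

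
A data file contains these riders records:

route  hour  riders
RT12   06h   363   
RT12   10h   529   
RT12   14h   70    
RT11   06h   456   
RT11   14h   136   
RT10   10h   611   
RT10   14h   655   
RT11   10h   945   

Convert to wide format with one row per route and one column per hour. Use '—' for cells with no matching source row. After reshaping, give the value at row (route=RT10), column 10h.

The long row with route=RT10, hour=10h has riders=611.

611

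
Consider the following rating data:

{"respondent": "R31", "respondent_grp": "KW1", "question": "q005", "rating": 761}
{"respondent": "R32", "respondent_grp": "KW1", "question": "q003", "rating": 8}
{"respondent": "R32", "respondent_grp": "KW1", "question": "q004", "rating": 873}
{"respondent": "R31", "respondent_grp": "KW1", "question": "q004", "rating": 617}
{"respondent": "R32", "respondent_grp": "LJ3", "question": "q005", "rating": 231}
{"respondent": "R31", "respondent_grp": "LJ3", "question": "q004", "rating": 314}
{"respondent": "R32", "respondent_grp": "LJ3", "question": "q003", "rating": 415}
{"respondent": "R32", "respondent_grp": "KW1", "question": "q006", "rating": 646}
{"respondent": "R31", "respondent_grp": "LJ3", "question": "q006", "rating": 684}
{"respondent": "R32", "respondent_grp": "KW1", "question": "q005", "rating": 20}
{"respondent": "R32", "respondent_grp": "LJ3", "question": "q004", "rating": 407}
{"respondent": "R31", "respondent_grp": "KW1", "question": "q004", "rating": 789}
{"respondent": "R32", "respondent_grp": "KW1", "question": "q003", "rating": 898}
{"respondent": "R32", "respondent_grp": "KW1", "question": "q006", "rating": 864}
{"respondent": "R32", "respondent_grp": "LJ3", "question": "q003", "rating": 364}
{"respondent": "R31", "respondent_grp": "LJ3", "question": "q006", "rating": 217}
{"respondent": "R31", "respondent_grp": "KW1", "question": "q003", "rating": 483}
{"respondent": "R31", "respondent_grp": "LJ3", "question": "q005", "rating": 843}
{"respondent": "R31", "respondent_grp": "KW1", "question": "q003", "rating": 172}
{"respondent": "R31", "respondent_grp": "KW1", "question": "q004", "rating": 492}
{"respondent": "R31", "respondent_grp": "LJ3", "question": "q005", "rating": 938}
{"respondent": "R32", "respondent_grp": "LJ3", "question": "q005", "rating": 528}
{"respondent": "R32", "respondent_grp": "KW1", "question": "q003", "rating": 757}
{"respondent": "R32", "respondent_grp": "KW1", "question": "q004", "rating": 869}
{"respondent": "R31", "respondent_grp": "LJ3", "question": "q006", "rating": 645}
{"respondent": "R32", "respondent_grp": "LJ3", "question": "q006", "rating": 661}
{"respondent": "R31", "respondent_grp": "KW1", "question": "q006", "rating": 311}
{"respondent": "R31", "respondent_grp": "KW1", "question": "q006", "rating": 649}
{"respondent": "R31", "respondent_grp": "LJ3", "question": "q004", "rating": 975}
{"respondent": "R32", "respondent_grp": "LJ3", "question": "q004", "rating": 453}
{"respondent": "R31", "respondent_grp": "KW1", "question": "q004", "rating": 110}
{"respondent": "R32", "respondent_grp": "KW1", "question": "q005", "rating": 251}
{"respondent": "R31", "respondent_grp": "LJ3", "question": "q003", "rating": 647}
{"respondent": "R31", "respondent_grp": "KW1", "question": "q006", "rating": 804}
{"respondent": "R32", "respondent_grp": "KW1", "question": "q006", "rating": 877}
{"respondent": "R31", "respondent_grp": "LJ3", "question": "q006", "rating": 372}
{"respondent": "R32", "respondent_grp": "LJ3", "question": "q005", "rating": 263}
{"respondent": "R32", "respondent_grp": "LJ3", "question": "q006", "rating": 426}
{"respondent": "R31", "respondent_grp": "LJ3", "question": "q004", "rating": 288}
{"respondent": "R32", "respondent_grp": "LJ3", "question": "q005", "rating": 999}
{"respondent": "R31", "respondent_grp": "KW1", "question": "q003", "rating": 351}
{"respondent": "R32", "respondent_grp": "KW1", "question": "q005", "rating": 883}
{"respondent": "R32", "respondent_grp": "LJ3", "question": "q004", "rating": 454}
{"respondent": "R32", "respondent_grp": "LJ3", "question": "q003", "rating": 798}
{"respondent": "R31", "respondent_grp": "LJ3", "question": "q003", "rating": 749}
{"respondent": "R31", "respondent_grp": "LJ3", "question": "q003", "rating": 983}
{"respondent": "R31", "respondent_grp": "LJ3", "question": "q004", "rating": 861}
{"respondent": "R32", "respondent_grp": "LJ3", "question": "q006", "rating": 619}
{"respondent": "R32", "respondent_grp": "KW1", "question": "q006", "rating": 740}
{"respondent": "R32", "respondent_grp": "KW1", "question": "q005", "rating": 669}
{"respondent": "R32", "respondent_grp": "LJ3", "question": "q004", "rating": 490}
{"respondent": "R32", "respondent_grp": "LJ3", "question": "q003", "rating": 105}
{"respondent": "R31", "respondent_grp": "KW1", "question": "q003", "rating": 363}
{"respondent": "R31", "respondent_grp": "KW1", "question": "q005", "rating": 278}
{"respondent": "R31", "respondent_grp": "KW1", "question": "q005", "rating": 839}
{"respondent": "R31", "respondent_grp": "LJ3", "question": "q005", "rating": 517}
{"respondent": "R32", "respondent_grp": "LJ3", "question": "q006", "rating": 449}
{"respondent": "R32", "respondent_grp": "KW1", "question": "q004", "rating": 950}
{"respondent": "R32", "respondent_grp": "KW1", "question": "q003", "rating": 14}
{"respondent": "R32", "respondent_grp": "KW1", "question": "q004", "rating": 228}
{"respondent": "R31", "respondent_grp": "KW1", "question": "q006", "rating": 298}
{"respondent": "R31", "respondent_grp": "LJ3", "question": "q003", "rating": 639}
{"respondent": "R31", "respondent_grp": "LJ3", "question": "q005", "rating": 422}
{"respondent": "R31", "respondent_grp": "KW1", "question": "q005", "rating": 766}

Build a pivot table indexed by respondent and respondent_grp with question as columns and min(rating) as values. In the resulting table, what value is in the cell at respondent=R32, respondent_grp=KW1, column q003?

8

Rows with respondent=R32, respondent_grp=KW1 and question=q003: rating values are 8, 898, 757, 14.
min(8, 898, 757, 14) = 8.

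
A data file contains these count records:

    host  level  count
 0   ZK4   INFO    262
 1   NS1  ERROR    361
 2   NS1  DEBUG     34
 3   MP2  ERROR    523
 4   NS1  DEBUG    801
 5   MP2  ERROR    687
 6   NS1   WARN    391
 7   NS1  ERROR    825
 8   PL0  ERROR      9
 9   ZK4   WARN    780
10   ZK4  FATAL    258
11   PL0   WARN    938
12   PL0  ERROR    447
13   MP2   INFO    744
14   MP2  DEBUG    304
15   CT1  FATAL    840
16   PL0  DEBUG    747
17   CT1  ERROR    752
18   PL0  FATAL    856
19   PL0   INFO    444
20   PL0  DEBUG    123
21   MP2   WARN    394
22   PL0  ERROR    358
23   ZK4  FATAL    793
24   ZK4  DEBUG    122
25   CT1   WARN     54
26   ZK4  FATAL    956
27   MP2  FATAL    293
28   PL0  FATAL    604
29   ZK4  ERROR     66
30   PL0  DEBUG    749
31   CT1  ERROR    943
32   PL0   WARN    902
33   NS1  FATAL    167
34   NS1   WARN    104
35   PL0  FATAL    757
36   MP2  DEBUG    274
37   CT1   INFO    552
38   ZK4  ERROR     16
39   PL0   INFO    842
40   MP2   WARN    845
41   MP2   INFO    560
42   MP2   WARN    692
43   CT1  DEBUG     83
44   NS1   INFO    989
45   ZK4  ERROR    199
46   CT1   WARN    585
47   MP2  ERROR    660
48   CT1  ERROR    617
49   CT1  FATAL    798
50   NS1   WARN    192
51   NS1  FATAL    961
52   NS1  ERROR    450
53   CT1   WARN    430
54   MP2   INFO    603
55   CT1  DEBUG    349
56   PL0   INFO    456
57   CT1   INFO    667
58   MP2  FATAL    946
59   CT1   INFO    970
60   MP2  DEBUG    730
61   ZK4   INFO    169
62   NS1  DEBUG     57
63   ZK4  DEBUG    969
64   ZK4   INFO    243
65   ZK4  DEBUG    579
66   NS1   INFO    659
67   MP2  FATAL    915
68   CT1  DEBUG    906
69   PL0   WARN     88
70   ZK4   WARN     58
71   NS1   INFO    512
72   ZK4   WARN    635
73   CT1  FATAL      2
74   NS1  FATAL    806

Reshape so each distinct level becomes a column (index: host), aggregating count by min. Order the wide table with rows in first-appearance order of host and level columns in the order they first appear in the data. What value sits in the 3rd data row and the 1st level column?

With rows in first-appearance order of host, row 3 is host=MP2. level columns in first-appearance order: INFO, ERROR, DEBUG, WARN, FATAL; column 1 is INFO.
Long rows with host=MP2, level=INFO: min(744, 560, 603) = 560.

560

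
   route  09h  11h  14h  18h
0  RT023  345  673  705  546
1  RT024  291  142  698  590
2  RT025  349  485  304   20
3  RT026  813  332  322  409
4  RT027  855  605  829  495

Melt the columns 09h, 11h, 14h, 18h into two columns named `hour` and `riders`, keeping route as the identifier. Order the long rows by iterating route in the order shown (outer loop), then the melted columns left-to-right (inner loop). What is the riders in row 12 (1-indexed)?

20

20 rows total (5 × 4). Row 12: index ⌊(12-1)/4⌋ = 2 into route → RT025; (12-1) mod 4 = 3 into the melted columns → 18h.
So row 12 is (RT025, 18h, 20); riders = 20.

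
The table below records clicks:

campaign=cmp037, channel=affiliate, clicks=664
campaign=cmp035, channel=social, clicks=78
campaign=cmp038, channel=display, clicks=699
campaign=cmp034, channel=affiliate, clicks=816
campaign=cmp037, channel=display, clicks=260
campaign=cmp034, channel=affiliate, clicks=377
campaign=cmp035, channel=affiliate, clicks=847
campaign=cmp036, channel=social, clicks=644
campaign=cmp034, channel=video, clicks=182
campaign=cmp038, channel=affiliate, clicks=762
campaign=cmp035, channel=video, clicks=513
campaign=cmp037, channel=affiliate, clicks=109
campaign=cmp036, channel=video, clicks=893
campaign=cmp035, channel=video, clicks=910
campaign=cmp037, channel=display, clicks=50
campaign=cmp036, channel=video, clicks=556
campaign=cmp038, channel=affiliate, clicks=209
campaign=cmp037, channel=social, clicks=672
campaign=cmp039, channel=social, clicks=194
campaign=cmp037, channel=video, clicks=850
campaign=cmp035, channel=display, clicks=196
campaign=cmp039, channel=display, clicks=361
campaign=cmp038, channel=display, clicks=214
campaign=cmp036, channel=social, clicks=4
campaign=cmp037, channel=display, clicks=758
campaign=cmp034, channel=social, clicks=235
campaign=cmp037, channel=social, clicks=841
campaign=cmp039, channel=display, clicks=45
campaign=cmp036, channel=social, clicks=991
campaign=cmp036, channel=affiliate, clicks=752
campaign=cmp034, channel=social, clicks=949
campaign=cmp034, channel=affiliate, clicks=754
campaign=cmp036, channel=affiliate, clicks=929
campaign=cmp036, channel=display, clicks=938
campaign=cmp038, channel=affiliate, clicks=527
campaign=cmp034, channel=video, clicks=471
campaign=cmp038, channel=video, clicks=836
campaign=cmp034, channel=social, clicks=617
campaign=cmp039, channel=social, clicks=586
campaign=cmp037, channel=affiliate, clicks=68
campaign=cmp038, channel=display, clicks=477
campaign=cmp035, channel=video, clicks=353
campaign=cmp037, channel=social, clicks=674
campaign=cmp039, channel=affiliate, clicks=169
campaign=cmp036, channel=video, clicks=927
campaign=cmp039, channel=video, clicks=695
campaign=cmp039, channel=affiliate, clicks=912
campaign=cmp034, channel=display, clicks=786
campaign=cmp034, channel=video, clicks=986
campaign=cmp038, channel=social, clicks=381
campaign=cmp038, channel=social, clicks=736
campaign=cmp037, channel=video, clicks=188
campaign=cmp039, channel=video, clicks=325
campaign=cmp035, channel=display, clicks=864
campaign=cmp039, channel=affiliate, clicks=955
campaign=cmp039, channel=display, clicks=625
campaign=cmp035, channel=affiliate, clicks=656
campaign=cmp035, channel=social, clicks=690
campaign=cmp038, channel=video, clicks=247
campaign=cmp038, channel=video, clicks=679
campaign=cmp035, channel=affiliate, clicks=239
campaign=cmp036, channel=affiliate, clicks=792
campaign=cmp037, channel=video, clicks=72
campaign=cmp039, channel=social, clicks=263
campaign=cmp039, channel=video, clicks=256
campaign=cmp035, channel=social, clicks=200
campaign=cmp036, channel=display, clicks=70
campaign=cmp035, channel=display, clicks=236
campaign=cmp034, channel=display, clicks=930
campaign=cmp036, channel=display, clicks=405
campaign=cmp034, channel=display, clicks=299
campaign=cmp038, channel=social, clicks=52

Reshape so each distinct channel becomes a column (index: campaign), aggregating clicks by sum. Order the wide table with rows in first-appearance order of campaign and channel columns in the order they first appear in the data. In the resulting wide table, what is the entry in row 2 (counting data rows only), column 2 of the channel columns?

With rows in first-appearance order of campaign, row 2 is campaign=cmp035. channel columns in first-appearance order: affiliate, social, display, video; column 2 is social.
Long rows with campaign=cmp035, channel=social: 78 + 690 + 200 = 968.

968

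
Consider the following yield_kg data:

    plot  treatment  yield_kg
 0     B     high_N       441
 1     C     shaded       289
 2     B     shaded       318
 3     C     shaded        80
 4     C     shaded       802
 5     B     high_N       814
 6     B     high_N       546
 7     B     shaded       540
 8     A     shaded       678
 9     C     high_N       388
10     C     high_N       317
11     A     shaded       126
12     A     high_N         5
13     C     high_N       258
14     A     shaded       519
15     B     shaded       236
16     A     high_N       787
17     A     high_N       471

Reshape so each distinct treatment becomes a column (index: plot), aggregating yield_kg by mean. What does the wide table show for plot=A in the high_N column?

421

Rows with plot=A and treatment=high_N: yield_kg values are 5, 787, 471.
(5 + 787 + 471) / 3 = 421.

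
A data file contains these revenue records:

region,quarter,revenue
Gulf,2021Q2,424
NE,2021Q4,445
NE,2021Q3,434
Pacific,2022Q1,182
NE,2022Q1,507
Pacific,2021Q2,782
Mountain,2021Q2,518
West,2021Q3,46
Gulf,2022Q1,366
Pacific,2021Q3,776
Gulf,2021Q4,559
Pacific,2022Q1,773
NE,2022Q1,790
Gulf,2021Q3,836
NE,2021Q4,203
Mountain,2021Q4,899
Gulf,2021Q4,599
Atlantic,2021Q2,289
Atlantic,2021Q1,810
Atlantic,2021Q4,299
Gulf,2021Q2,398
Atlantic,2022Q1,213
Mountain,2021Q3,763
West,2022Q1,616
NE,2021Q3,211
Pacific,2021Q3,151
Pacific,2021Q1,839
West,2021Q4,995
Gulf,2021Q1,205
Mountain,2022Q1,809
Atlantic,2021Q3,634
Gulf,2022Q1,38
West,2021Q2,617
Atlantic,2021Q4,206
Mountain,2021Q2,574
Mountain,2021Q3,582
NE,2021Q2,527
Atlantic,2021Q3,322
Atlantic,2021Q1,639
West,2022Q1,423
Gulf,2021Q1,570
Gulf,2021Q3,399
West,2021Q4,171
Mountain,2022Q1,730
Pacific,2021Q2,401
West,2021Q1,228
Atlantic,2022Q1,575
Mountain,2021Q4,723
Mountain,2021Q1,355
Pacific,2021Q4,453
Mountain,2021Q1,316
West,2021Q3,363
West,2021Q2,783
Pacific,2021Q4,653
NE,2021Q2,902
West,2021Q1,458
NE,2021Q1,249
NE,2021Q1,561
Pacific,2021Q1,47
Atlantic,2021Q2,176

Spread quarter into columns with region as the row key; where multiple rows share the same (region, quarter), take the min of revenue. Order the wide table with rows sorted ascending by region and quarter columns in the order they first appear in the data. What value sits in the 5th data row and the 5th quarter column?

47

With rows sorted ascending by region, row 5 is region=Pacific. quarter columns in first-appearance order: 2021Q2, 2021Q4, 2021Q3, 2022Q1, 2021Q1; column 5 is 2021Q1.
Long rows with region=Pacific, quarter=2021Q1: min(839, 47) = 47.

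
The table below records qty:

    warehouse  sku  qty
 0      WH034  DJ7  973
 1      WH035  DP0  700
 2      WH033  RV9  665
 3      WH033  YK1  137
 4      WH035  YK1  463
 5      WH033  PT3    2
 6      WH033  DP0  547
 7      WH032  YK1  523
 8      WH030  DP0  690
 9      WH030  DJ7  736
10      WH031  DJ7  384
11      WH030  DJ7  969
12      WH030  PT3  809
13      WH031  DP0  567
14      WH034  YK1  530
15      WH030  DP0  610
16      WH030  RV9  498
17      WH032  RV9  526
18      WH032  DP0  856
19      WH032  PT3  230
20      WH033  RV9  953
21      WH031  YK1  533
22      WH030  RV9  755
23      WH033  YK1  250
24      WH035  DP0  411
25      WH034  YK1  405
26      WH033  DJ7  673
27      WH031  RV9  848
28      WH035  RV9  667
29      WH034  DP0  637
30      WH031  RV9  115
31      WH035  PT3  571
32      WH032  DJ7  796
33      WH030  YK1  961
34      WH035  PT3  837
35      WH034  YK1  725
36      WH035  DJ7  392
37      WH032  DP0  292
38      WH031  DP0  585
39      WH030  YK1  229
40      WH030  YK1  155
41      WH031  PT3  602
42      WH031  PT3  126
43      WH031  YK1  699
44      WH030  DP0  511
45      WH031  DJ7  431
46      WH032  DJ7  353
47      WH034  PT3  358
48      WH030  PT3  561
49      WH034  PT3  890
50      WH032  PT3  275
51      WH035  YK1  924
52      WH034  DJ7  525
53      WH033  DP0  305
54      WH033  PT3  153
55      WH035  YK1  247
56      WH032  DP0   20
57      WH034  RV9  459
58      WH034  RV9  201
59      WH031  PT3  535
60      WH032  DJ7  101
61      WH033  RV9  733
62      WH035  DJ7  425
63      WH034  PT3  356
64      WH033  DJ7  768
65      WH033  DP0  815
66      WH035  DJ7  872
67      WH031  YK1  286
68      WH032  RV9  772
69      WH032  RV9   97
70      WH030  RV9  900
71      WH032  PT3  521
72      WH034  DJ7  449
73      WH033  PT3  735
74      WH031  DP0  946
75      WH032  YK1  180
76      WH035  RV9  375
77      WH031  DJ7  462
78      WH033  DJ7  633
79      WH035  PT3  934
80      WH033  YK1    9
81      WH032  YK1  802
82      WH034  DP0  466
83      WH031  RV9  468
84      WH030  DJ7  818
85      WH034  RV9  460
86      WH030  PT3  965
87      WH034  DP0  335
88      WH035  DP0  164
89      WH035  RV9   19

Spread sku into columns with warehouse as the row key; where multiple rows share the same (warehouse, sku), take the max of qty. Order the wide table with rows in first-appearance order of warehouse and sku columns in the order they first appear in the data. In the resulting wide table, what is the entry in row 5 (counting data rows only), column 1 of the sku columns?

With rows in first-appearance order of warehouse, row 5 is warehouse=WH030. sku columns in first-appearance order: DJ7, DP0, RV9, YK1, PT3; column 1 is DJ7.
Long rows with warehouse=WH030, sku=DJ7: max(736, 969, 818) = 969.

969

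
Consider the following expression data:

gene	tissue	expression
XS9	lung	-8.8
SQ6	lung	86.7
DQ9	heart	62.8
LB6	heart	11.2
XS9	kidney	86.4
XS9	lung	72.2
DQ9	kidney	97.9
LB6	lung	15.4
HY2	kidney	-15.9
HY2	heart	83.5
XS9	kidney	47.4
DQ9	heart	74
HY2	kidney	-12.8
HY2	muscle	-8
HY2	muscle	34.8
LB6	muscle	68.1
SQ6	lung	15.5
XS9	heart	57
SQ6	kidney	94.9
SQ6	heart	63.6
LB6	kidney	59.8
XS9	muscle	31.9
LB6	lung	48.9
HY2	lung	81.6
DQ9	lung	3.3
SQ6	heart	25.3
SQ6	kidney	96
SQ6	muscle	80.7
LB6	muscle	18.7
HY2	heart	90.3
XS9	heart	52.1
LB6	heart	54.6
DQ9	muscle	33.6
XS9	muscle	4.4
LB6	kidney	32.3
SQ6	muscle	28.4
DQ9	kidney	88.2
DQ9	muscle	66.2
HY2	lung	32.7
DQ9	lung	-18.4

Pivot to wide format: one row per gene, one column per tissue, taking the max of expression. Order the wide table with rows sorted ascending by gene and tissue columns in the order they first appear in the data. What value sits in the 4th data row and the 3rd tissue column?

96

With rows sorted ascending by gene, row 4 is gene=SQ6. tissue columns in first-appearance order: lung, heart, kidney, muscle; column 3 is kidney.
Long rows with gene=SQ6, tissue=kidney: max(94.9, 96) = 96.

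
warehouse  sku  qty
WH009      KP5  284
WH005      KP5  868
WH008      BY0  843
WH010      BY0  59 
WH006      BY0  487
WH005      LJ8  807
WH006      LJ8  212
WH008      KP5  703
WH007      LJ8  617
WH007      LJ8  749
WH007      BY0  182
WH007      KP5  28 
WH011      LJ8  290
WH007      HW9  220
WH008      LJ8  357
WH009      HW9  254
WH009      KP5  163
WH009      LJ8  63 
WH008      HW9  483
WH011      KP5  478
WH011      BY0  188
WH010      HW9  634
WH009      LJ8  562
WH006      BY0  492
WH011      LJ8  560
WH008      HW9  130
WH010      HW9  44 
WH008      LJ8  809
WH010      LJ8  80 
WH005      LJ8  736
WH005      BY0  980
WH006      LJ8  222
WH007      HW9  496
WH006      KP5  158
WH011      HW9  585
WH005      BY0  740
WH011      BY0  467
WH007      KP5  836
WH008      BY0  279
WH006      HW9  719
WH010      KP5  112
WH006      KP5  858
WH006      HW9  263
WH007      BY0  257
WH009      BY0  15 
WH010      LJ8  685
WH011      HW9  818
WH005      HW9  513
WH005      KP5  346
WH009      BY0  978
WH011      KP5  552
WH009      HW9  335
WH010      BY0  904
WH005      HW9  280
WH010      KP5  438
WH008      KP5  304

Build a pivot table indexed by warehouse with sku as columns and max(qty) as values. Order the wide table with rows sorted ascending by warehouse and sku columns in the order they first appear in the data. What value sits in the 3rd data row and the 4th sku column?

496

With rows sorted ascending by warehouse, row 3 is warehouse=WH007. sku columns in first-appearance order: KP5, BY0, LJ8, HW9; column 4 is HW9.
Long rows with warehouse=WH007, sku=HW9: max(220, 496) = 496.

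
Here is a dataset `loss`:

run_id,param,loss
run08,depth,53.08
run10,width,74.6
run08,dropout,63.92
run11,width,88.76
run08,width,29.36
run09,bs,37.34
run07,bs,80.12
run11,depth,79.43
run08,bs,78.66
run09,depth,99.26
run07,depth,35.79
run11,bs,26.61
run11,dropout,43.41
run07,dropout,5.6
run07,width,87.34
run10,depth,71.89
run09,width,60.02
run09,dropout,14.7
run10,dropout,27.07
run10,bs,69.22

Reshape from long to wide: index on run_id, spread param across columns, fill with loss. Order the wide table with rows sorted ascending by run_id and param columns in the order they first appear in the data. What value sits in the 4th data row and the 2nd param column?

With rows sorted ascending by run_id, row 4 is run_id=run10. param columns in first-appearance order: depth, width, dropout, bs; column 2 is width.
Long rows with run_id=run10, param=width: loss = 74.6.

74.6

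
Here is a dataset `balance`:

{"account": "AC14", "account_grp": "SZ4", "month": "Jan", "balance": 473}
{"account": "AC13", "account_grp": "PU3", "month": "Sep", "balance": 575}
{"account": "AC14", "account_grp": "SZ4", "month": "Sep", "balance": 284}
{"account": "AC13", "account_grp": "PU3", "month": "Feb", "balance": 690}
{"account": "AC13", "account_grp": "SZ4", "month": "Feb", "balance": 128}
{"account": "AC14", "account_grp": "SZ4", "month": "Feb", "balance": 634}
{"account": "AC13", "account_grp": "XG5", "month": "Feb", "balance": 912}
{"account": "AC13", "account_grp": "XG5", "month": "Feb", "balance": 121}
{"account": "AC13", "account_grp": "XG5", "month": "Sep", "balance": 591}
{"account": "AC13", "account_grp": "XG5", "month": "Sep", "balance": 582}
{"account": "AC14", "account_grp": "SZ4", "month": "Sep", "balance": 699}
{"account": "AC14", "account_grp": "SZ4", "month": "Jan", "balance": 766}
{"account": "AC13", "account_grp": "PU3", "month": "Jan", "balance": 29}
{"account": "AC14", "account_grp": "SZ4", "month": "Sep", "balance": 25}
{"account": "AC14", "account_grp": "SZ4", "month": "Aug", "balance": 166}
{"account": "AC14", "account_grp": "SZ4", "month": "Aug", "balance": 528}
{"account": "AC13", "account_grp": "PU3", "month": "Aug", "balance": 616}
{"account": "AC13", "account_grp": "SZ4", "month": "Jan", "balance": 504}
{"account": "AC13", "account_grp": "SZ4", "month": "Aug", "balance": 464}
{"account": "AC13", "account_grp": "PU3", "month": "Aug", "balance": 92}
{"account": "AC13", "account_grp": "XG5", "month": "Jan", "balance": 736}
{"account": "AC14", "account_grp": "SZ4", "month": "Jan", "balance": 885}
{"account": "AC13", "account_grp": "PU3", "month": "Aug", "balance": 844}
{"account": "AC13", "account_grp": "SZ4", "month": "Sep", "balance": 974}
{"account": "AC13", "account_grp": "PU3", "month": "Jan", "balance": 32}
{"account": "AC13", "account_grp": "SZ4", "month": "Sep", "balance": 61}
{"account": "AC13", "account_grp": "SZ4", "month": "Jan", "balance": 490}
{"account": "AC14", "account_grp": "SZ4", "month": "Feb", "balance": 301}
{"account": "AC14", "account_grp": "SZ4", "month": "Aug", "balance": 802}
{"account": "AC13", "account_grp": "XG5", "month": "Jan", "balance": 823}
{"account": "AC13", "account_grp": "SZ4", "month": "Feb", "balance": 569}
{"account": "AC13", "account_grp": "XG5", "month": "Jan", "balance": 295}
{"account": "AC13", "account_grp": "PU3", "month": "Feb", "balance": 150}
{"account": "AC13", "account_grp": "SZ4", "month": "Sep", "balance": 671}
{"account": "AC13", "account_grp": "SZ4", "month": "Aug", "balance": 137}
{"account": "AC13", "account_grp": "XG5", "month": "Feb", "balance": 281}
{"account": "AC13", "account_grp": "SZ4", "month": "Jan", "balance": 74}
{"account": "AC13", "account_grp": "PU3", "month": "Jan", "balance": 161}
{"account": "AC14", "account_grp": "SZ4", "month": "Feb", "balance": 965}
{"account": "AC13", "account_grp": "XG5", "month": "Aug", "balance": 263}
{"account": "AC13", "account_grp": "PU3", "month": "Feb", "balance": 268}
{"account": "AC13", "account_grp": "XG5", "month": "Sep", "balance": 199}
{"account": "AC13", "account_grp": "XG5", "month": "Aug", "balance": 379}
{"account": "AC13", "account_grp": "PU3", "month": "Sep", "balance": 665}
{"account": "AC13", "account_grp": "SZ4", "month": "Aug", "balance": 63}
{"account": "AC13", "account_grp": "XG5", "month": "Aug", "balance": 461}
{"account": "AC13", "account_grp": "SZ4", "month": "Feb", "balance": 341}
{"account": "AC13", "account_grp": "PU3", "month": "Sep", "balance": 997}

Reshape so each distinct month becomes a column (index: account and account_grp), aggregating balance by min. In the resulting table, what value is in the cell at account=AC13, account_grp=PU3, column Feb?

Rows with account=AC13, account_grp=PU3 and month=Feb: balance values are 690, 150, 268.
min(690, 150, 268) = 150.

150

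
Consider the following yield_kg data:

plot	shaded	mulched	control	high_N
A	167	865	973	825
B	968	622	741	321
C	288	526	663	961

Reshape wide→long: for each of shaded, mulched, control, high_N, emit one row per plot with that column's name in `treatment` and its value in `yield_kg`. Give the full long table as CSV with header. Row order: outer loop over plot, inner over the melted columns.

Each (plot, column) pair becomes one row: 3 × 4 = 12 rows.
For example, (A, shaded) → yield_kg=167.

plot,treatment,yield_kg
A,shaded,167
A,mulched,865
A,control,973
A,high_N,825
B,shaded,968
B,mulched,622
B,control,741
B,high_N,321
C,shaded,288
C,mulched,526
C,control,663
C,high_N,961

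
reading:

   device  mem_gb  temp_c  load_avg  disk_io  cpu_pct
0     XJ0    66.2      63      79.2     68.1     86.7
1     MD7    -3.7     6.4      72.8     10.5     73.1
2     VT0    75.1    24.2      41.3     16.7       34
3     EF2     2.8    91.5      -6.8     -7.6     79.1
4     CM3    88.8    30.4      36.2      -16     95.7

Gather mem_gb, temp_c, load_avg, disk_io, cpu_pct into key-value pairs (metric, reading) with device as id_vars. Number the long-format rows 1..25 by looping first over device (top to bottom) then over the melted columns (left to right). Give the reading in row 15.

25 rows total (5 × 5). Row 15: index ⌊(15-1)/5⌋ = 2 into device → VT0; (15-1) mod 5 = 4 into the melted columns → cpu_pct.
So row 15 is (VT0, cpu_pct, 34); reading = 34.

34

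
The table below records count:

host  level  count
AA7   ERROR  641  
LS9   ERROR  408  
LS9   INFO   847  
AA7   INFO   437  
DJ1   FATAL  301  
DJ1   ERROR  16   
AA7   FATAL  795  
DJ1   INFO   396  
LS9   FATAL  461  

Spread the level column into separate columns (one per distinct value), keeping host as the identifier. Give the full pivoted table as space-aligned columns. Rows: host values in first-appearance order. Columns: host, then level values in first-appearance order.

host  ERROR  INFO  FATAL
AA7   641    437   795  
LS9   408    847   461  
DJ1   16     396   301  

Columns: host plus the 3 distinct level values (ERROR, INFO, FATAL).
For example, row AA7 column ERROR takes count=641 from the long row (AA7, ERROR).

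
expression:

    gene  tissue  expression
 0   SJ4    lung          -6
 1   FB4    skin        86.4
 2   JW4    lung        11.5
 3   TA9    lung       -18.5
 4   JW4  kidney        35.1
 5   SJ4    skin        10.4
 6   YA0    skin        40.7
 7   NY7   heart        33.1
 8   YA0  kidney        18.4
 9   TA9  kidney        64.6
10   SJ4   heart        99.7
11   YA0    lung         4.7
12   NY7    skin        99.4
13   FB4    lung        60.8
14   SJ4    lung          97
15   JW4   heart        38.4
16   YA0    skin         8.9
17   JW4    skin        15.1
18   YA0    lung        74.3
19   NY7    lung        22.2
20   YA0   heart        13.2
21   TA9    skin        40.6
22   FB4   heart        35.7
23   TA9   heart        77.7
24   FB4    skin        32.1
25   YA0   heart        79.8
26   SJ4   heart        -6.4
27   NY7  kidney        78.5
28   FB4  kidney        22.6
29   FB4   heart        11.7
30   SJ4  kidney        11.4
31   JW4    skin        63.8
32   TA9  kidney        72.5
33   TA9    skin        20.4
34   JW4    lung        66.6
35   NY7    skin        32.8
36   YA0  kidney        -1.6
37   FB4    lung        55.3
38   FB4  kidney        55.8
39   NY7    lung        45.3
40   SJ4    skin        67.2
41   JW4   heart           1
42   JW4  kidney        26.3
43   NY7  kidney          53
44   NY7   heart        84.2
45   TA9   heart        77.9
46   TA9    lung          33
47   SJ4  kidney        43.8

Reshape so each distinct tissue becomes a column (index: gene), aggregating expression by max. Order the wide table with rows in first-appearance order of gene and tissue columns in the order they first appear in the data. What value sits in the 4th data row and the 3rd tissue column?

72.5

With rows in first-appearance order of gene, row 4 is gene=TA9. tissue columns in first-appearance order: lung, skin, kidney, heart; column 3 is kidney.
Long rows with gene=TA9, tissue=kidney: max(64.6, 72.5) = 72.5.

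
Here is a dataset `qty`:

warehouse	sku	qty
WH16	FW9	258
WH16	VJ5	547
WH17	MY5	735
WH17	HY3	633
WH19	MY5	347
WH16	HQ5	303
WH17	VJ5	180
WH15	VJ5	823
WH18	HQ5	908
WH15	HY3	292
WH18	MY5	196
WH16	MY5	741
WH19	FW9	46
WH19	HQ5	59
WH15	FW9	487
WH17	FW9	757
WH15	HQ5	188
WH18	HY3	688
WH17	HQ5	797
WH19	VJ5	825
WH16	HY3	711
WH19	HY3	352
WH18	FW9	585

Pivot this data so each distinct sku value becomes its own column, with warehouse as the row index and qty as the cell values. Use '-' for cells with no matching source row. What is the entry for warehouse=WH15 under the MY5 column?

No long-format row has warehouse=WH15 and sku=MY5, so the cell is -.

-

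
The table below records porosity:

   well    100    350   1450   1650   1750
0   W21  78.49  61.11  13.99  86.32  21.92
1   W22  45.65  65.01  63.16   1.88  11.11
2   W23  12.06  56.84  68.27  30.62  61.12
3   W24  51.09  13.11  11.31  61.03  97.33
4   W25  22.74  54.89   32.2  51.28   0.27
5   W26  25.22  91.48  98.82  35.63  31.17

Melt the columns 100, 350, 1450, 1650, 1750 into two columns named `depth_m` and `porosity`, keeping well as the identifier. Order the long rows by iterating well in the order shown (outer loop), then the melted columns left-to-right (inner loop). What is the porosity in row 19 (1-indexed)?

61.03

30 rows total (6 × 5). Row 19: index ⌊(19-1)/5⌋ = 3 into well → W24; (19-1) mod 5 = 3 into the melted columns → 1650.
So row 19 is (W24, 1650, 61.03); porosity = 61.03.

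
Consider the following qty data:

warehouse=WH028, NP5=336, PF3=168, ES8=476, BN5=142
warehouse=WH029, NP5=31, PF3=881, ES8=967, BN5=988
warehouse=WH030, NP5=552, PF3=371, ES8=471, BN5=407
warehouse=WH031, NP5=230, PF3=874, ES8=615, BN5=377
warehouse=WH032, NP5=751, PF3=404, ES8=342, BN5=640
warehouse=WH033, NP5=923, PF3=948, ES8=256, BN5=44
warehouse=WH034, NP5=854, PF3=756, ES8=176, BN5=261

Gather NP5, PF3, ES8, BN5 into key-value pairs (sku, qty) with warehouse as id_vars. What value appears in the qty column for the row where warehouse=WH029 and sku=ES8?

967

Unpivoting turns each (warehouse, wide-column) pair into one long row.
The wide cell at row WH029, column ES8 holds 967, so the long row (WH029, ES8) has qty=967.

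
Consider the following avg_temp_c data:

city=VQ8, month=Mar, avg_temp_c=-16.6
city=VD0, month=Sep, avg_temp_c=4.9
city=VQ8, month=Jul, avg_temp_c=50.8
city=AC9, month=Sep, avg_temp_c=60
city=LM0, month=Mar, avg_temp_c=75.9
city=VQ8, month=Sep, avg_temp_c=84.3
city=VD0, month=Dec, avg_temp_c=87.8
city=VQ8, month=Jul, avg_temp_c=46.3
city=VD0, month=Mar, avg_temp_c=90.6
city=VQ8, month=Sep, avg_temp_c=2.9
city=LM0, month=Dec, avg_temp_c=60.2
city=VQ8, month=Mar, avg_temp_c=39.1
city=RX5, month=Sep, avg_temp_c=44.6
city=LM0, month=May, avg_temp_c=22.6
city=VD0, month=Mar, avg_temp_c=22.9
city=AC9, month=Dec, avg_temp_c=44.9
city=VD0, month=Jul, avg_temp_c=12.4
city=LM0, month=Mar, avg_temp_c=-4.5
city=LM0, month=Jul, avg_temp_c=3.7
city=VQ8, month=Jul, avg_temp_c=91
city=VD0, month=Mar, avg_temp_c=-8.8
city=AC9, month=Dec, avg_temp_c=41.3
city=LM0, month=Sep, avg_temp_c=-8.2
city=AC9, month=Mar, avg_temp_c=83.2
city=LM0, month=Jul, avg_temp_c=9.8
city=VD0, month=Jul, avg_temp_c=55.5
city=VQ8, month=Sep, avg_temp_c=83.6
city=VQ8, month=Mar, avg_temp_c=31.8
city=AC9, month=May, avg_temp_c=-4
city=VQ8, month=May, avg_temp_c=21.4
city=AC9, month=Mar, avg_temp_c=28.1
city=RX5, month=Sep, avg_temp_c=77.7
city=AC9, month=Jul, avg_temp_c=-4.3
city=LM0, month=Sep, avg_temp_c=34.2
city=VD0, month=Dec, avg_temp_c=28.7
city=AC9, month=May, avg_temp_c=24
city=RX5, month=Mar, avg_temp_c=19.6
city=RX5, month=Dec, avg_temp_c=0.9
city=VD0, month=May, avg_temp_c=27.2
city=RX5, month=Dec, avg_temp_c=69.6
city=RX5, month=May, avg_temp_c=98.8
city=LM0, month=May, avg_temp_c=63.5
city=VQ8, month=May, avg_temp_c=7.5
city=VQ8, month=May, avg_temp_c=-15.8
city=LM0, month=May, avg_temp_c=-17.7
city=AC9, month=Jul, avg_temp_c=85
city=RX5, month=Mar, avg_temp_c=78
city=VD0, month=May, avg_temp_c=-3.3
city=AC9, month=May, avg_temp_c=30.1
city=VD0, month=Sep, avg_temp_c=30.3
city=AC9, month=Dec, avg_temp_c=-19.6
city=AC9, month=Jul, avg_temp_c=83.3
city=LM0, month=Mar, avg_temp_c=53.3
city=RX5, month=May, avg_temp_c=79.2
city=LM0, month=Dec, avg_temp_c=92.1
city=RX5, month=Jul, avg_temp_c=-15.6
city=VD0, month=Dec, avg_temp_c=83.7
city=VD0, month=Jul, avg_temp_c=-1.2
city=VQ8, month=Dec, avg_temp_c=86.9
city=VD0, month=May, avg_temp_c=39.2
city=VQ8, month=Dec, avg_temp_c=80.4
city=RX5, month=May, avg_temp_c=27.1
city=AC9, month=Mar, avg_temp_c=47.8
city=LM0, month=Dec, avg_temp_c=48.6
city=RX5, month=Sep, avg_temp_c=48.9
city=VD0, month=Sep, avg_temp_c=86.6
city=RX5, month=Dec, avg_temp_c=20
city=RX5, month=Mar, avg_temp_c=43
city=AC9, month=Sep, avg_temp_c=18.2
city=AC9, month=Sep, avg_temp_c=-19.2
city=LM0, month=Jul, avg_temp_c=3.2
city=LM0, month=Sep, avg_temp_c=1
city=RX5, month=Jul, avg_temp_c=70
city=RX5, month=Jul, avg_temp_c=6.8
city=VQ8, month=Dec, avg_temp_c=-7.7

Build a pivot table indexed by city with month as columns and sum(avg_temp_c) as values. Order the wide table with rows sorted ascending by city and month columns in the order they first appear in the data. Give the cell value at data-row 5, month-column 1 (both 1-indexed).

54.3

With rows sorted ascending by city, row 5 is city=VQ8. month columns in first-appearance order: Mar, Sep, Jul, Dec, May; column 1 is Mar.
Long rows with city=VQ8, month=Mar: -16.6 + 39.1 + 31.8 = 54.3.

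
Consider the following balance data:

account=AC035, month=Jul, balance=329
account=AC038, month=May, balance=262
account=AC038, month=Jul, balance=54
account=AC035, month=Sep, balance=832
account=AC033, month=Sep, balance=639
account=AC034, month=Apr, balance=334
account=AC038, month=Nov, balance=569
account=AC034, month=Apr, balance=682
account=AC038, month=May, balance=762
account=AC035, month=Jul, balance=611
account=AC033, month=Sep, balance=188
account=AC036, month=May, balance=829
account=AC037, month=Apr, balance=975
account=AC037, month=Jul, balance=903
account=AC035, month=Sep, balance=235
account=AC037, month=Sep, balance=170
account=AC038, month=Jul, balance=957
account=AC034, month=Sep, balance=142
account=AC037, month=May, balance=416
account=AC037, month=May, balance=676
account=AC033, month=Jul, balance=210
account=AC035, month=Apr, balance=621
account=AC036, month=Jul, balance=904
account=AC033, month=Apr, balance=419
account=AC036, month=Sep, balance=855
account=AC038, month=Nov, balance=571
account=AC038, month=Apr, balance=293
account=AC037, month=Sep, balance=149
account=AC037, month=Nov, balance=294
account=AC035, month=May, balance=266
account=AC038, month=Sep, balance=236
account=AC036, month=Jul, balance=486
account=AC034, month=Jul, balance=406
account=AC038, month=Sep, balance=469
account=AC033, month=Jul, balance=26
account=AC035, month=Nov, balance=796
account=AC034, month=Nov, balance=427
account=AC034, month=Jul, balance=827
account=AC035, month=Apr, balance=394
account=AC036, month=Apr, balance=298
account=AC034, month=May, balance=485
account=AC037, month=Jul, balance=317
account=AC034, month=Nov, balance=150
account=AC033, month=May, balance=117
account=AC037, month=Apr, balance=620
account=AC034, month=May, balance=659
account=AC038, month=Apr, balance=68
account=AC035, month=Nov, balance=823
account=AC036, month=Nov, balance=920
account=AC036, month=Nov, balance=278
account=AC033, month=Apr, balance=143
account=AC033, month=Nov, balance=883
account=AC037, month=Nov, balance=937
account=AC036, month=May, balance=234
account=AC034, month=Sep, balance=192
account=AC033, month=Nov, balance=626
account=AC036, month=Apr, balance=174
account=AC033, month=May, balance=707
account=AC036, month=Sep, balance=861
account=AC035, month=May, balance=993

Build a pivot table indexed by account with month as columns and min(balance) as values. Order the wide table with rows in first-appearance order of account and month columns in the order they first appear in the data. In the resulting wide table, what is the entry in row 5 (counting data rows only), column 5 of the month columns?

With rows in first-appearance order of account, row 5 is account=AC036. month columns in first-appearance order: Jul, May, Sep, Apr, Nov; column 5 is Nov.
Long rows with account=AC036, month=Nov: min(920, 278) = 278.

278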